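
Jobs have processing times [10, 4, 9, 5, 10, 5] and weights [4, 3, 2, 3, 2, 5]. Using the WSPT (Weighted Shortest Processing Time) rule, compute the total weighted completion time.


Compute p/w ratios and sort ascending (WSPT): [(5, 5), (4, 3), (5, 3), (10, 4), (9, 2), (10, 2)]
Compute weighted completion times:
  Job (p=5,w=5): C=5, w*C=5*5=25
  Job (p=4,w=3): C=9, w*C=3*9=27
  Job (p=5,w=3): C=14, w*C=3*14=42
  Job (p=10,w=4): C=24, w*C=4*24=96
  Job (p=9,w=2): C=33, w*C=2*33=66
  Job (p=10,w=2): C=43, w*C=2*43=86
Total weighted completion time = 342

342


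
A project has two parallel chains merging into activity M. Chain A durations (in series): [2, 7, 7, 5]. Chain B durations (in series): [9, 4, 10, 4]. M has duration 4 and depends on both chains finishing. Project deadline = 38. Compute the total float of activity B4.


Forward pass: ES(B4) = sum of predecessors on chain B = 23
EF = ES + duration = 23 + 4 = 27
Backward pass: LF(M) = deadline = 38; LS(M) = 38 - 4 = 34
LF(B4) = LS(M) - sum(successors on chain B) = 34 - 0 = 34
LS = LF - duration = 34 - 4 = 30
Total float = LS - ES = 30 - 23 = 7

7


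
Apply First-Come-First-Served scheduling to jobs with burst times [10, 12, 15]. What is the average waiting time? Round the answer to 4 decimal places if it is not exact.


FCFS order (as given): [10, 12, 15]
Waiting times:
  Job 1: wait = 0
  Job 2: wait = 10
  Job 3: wait = 22
Sum of waiting times = 32
Average waiting time = 32/3 = 10.6667

10.6667


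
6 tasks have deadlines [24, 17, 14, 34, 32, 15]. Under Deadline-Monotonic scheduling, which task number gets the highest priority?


Sort tasks by relative deadline (ascending):
  Task 3: deadline = 14
  Task 6: deadline = 15
  Task 2: deadline = 17
  Task 1: deadline = 24
  Task 5: deadline = 32
  Task 4: deadline = 34
Priority order (highest first): [3, 6, 2, 1, 5, 4]
Highest priority task = 3

3


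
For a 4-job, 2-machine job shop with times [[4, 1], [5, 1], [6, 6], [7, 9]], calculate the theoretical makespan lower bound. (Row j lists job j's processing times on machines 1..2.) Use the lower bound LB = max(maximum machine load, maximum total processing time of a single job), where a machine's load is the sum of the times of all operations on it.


Machine loads:
  Machine 1: 4 + 5 + 6 + 7 = 22
  Machine 2: 1 + 1 + 6 + 9 = 17
Max machine load = 22
Job totals:
  Job 1: 5
  Job 2: 6
  Job 3: 12
  Job 4: 16
Max job total = 16
Lower bound = max(22, 16) = 22

22


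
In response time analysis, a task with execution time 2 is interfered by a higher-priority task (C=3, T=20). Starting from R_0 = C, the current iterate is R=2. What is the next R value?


R_next = C + ceil(R_prev / T_hp) * C_hp
ceil(2 / 20) = ceil(0.1) = 1
Interference = 1 * 3 = 3
R_next = 2 + 3 = 5

5


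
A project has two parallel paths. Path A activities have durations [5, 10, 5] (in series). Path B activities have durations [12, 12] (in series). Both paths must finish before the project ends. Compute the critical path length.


Path A total = 5 + 10 + 5 = 20
Path B total = 12 + 12 = 24
Critical path = longest path = max(20, 24) = 24

24


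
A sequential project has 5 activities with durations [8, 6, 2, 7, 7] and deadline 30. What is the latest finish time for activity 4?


LF(activity 4) = deadline - sum of successor durations
Successors: activities 5 through 5 with durations [7]
Sum of successor durations = 7
LF = 30 - 7 = 23

23


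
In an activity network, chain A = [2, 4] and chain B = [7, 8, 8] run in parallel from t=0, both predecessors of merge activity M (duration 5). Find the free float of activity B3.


ES(B3) = sum of predecessors on chain B = 15
EF(B3) = ES + duration = 15 + 8 = 23
Successor of B3 is M. ES(M) = max(sum(A), sum(B)) = max(6, 23) = 23
Free float = ES(successor) - EF(current) = 23 - 23 = 0

0


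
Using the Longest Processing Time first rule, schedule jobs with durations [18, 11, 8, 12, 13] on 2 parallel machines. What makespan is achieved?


Sort jobs in decreasing order (LPT): [18, 13, 12, 11, 8]
Assign each job to the least loaded machine:
  Machine 1: jobs [18, 11], load = 29
  Machine 2: jobs [13, 12, 8], load = 33
Makespan = max load = 33

33


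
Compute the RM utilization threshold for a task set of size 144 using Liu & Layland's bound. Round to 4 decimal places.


Compute 2^(1/144) = 1.0048251257
Subtract 1: 1.0048251257 - 1 = 0.0048251257
Multiply by n: 144 * 0.0048251257 = 0.6948181008
Round to 4 dp: 0.6948

0.6948


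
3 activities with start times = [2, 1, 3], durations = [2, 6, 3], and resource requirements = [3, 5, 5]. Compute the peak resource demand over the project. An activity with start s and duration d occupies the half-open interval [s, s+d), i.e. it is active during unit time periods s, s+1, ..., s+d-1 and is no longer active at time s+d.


Each activity i is active on [start_i, start_i + duration_i).
Compute total resource usage per time slot:
  t=0: active resources = [], total = 0
  t=1: active resources = [5], total = 5
  t=2: active resources = [3, 5], total = 8
  t=3: active resources = [3, 5, 5], total = 13
  t=4: active resources = [5, 5], total = 10
  t=5: active resources = [5, 5], total = 10
  t=6: active resources = [5], total = 5
Peak resource demand = 13

13


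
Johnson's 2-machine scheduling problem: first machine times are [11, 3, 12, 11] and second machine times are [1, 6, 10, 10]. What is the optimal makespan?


Apply Johnson's rule:
  Group 1 (a <= b): [(2, 3, 6)]
  Group 2 (a > b): [(3, 12, 10), (4, 11, 10), (1, 11, 1)]
Optimal job order: [2, 3, 4, 1]
Schedule:
  Job 2: M1 done at 3, M2 done at 9
  Job 3: M1 done at 15, M2 done at 25
  Job 4: M1 done at 26, M2 done at 36
  Job 1: M1 done at 37, M2 done at 38
Makespan = 38

38


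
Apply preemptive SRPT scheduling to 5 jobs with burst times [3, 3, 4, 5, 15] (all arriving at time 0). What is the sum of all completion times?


Since all jobs arrive at t=0, SRPT equals SPT ordering.
SPT order: [3, 3, 4, 5, 15]
Completion times:
  Job 1: p=3, C=3
  Job 2: p=3, C=6
  Job 3: p=4, C=10
  Job 4: p=5, C=15
  Job 5: p=15, C=30
Total completion time = 3 + 6 + 10 + 15 + 30 = 64

64


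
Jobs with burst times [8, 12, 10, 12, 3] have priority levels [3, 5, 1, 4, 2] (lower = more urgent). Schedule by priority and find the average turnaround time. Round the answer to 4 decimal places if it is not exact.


Sort by priority (ascending = highest first):
Order: [(1, 10), (2, 3), (3, 8), (4, 12), (5, 12)]
Completion times:
  Priority 1, burst=10, C=10
  Priority 2, burst=3, C=13
  Priority 3, burst=8, C=21
  Priority 4, burst=12, C=33
  Priority 5, burst=12, C=45
Average turnaround = 122/5 = 24.4

24.4


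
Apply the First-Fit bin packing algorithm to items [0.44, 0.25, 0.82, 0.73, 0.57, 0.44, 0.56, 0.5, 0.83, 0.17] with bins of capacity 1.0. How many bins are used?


Place items sequentially using First-Fit:
  Item 0.44 -> new Bin 1
  Item 0.25 -> Bin 1 (now 0.69)
  Item 0.82 -> new Bin 2
  Item 0.73 -> new Bin 3
  Item 0.57 -> new Bin 4
  Item 0.44 -> new Bin 5
  Item 0.56 -> Bin 5 (now 1.0)
  Item 0.5 -> new Bin 6
  Item 0.83 -> new Bin 7
  Item 0.17 -> Bin 1 (now 0.86)
Total bins used = 7

7


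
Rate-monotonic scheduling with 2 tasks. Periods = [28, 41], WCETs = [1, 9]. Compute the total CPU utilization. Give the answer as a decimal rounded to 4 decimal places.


Compute individual utilizations (exact fractions):
  Task 1: C/T = 1/28 (approx. 0.0357)
  Task 2: C/T = 9/41 (approx. 0.2195)
Total utilization U = 1/28 + 9/41 = 293/1148
Rounded to 4 decimal places: U = 0.2552
RM (Liu & Layland) bound for 2 tasks = 0.828427; compare with U = 293/1148 (approx. 0.255226)
U <= bound, so schedulable by RM sufficient condition.

0.2552


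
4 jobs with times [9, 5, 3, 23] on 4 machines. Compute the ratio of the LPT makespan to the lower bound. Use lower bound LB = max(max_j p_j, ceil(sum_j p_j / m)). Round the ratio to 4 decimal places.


LPT order: [23, 9, 5, 3]
Machine loads after assignment: [23, 9, 5, 3]
LPT makespan = 23
Lower bound = max(max_job, ceil(total/4)) = max(23, 10) = 23
Ratio = 23 / 23 = 1.0

1.0


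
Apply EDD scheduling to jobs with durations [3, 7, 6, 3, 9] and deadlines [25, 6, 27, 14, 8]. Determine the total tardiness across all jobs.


Sort by due date (EDD order): [(7, 6), (9, 8), (3, 14), (3, 25), (6, 27)]
Compute completion times and tardiness:
  Job 1: p=7, d=6, C=7, tardiness=max(0,7-6)=1
  Job 2: p=9, d=8, C=16, tardiness=max(0,16-8)=8
  Job 3: p=3, d=14, C=19, tardiness=max(0,19-14)=5
  Job 4: p=3, d=25, C=22, tardiness=max(0,22-25)=0
  Job 5: p=6, d=27, C=28, tardiness=max(0,28-27)=1
Total tardiness = 15

15


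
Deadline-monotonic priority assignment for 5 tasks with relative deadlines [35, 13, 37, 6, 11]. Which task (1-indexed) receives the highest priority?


Sort tasks by relative deadline (ascending):
  Task 4: deadline = 6
  Task 5: deadline = 11
  Task 2: deadline = 13
  Task 1: deadline = 35
  Task 3: deadline = 37
Priority order (highest first): [4, 5, 2, 1, 3]
Highest priority task = 4

4


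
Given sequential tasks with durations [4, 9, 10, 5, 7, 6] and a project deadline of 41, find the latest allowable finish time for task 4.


LF(activity 4) = deadline - sum of successor durations
Successors: activities 5 through 6 with durations [7, 6]
Sum of successor durations = 13
LF = 41 - 13 = 28

28


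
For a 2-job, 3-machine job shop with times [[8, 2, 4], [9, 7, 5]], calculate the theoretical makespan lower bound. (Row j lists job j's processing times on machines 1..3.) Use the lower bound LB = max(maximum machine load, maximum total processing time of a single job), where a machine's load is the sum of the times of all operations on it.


Machine loads:
  Machine 1: 8 + 9 = 17
  Machine 2: 2 + 7 = 9
  Machine 3: 4 + 5 = 9
Max machine load = 17
Job totals:
  Job 1: 14
  Job 2: 21
Max job total = 21
Lower bound = max(17, 21) = 21

21


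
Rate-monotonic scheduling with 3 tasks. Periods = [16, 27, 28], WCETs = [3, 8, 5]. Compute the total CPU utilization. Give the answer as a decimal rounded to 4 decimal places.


Compute individual utilizations (exact fractions):
  Task 1: C/T = 3/16 (approx. 0.1875)
  Task 2: C/T = 8/27 (approx. 0.2963)
  Task 3: C/T = 5/28 (approx. 0.1786)
Total utilization U = 3/16 + 8/27 + 5/28 = 2003/3024
Rounded to 4 decimal places: U = 0.6624
RM (Liu & Layland) bound for 3 tasks = 0.779763; compare with U = 2003/3024 (approx. 0.662368)
U <= bound, so schedulable by RM sufficient condition.

0.6624


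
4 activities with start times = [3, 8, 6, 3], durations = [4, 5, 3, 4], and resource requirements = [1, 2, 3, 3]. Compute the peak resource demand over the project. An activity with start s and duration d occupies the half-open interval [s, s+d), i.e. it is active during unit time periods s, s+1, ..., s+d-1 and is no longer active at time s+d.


Each activity i is active on [start_i, start_i + duration_i).
Compute total resource usage per time slot:
  t=0: active resources = [], total = 0
  t=1: active resources = [], total = 0
  t=2: active resources = [], total = 0
  t=3: active resources = [1, 3], total = 4
  t=4: active resources = [1, 3], total = 4
  t=5: active resources = [1, 3], total = 4
  t=6: active resources = [1, 3, 3], total = 7
  t=7: active resources = [3], total = 3
  t=8: active resources = [2, 3], total = 5
  t=9: active resources = [2], total = 2
  t=10: active resources = [2], total = 2
  t=11: active resources = [2], total = 2
  t=12: active resources = [2], total = 2
Peak resource demand = 7

7


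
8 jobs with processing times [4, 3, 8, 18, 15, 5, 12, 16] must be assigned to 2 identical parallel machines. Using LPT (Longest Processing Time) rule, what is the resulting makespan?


Sort jobs in decreasing order (LPT): [18, 16, 15, 12, 8, 5, 4, 3]
Assign each job to the least loaded machine:
  Machine 1: jobs [18, 12, 8, 3], load = 41
  Machine 2: jobs [16, 15, 5, 4], load = 40
Makespan = max load = 41

41


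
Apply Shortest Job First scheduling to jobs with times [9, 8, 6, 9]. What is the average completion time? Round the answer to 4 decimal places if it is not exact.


SJF order (ascending): [6, 8, 9, 9]
Completion times:
  Job 1: burst=6, C=6
  Job 2: burst=8, C=14
  Job 3: burst=9, C=23
  Job 4: burst=9, C=32
Average completion = 75/4 = 18.75

18.75


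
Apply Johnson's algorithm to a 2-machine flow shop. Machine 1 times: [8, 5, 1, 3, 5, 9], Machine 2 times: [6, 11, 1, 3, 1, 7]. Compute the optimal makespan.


Apply Johnson's rule:
  Group 1 (a <= b): [(3, 1, 1), (4, 3, 3), (2, 5, 11)]
  Group 2 (a > b): [(6, 9, 7), (1, 8, 6), (5, 5, 1)]
Optimal job order: [3, 4, 2, 6, 1, 5]
Schedule:
  Job 3: M1 done at 1, M2 done at 2
  Job 4: M1 done at 4, M2 done at 7
  Job 2: M1 done at 9, M2 done at 20
  Job 6: M1 done at 18, M2 done at 27
  Job 1: M1 done at 26, M2 done at 33
  Job 5: M1 done at 31, M2 done at 34
Makespan = 34

34


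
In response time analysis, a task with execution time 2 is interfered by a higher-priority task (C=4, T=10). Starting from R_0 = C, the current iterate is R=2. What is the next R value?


R_next = C + ceil(R_prev / T_hp) * C_hp
ceil(2 / 10) = ceil(0.2) = 1
Interference = 1 * 4 = 4
R_next = 2 + 4 = 6

6


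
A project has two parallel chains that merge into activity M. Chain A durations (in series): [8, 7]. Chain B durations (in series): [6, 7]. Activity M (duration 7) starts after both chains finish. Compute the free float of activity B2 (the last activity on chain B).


ES(B2) = sum of predecessors on chain B = 6
EF(B2) = ES + duration = 6 + 7 = 13
Successor of B2 is M. ES(M) = max(sum(A), sum(B)) = max(15, 13) = 15
Free float = ES(successor) - EF(current) = 15 - 13 = 2

2


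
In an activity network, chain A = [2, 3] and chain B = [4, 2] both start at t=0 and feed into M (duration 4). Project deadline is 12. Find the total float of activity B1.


Forward pass: ES(B1) = sum of predecessors on chain B = 0
EF = ES + duration = 0 + 4 = 4
Backward pass: LF(M) = deadline = 12; LS(M) = 12 - 4 = 8
LF(B1) = LS(M) - sum(successors on chain B) = 8 - 2 = 6
LS = LF - duration = 6 - 4 = 2
Total float = LS - ES = 2 - 0 = 2

2


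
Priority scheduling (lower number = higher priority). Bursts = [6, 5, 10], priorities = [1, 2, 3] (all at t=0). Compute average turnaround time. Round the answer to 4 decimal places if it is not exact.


Sort by priority (ascending = highest first):
Order: [(1, 6), (2, 5), (3, 10)]
Completion times:
  Priority 1, burst=6, C=6
  Priority 2, burst=5, C=11
  Priority 3, burst=10, C=21
Average turnaround = 38/3 = 12.6667

12.6667


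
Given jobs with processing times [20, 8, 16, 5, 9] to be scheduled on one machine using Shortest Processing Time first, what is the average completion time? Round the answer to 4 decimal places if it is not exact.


Sort jobs by processing time (SPT order): [5, 8, 9, 16, 20]
Compute completion times sequentially:
  Job 1: processing = 5, completes at 5
  Job 2: processing = 8, completes at 13
  Job 3: processing = 9, completes at 22
  Job 4: processing = 16, completes at 38
  Job 5: processing = 20, completes at 58
Sum of completion times = 136
Average completion time = 136/5 = 27.2

27.2


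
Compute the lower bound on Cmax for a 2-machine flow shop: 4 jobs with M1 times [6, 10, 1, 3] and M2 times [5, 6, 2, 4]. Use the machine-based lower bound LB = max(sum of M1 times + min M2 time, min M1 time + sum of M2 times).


LB1 = sum(M1 times) + min(M2 times) = 20 + 2 = 22
LB2 = min(M1 times) + sum(M2 times) = 1 + 17 = 18
Lower bound = max(LB1, LB2) = max(22, 18) = 22

22


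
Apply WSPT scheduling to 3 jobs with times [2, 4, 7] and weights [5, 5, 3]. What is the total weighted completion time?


Compute p/w ratios and sort ascending (WSPT): [(2, 5), (4, 5), (7, 3)]
Compute weighted completion times:
  Job (p=2,w=5): C=2, w*C=5*2=10
  Job (p=4,w=5): C=6, w*C=5*6=30
  Job (p=7,w=3): C=13, w*C=3*13=39
Total weighted completion time = 79

79


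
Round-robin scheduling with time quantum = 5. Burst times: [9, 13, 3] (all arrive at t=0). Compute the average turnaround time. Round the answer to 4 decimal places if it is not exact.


Time quantum = 5
Execution trace:
  J1 runs 5 units, time = 5
  J2 runs 5 units, time = 10
  J3 runs 3 units, time = 13
  J1 runs 4 units, time = 17
  J2 runs 5 units, time = 22
  J2 runs 3 units, time = 25
Finish times: [17, 25, 13]
Average turnaround = 55/3 = 18.3333

18.3333


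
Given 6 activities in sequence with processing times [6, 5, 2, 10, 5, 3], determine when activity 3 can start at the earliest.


Activity 3 starts after activities 1 through 2 complete.
Predecessor durations: [6, 5]
ES = 6 + 5 = 11

11


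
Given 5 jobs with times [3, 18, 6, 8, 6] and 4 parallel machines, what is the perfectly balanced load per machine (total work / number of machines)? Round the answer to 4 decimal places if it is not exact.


Total processing time = 3 + 18 + 6 + 8 + 6 = 41
Number of machines = 4
Ideal balanced load = 41 / 4 = 10.25

10.25


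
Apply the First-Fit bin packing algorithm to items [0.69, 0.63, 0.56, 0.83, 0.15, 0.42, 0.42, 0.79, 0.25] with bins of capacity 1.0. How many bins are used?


Place items sequentially using First-Fit:
  Item 0.69 -> new Bin 1
  Item 0.63 -> new Bin 2
  Item 0.56 -> new Bin 3
  Item 0.83 -> new Bin 4
  Item 0.15 -> Bin 1 (now 0.84)
  Item 0.42 -> Bin 3 (now 0.98)
  Item 0.42 -> new Bin 5
  Item 0.79 -> new Bin 6
  Item 0.25 -> Bin 2 (now 0.88)
Total bins used = 6

6


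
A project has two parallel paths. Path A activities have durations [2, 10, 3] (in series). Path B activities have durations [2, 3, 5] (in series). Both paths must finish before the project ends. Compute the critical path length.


Path A total = 2 + 10 + 3 = 15
Path B total = 2 + 3 + 5 = 10
Critical path = longest path = max(15, 10) = 15

15


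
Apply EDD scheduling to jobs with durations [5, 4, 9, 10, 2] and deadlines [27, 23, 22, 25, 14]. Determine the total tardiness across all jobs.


Sort by due date (EDD order): [(2, 14), (9, 22), (4, 23), (10, 25), (5, 27)]
Compute completion times and tardiness:
  Job 1: p=2, d=14, C=2, tardiness=max(0,2-14)=0
  Job 2: p=9, d=22, C=11, tardiness=max(0,11-22)=0
  Job 3: p=4, d=23, C=15, tardiness=max(0,15-23)=0
  Job 4: p=10, d=25, C=25, tardiness=max(0,25-25)=0
  Job 5: p=5, d=27, C=30, tardiness=max(0,30-27)=3
Total tardiness = 3

3


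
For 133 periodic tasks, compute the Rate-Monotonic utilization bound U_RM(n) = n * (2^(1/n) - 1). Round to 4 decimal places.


Compute 2^(1/133) = 1.0052252371
Subtract 1: 1.0052252371 - 1 = 0.0052252371
Multiply by n: 133 * 0.0052252371 = 0.6949565343
Round to 4 dp: 0.6950

0.6950


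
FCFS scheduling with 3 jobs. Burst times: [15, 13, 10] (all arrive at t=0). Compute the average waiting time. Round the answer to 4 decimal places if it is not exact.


FCFS order (as given): [15, 13, 10]
Waiting times:
  Job 1: wait = 0
  Job 2: wait = 15
  Job 3: wait = 28
Sum of waiting times = 43
Average waiting time = 43/3 = 14.3333

14.3333


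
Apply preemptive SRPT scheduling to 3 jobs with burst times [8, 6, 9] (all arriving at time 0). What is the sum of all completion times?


Since all jobs arrive at t=0, SRPT equals SPT ordering.
SPT order: [6, 8, 9]
Completion times:
  Job 1: p=6, C=6
  Job 2: p=8, C=14
  Job 3: p=9, C=23
Total completion time = 6 + 14 + 23 = 43

43


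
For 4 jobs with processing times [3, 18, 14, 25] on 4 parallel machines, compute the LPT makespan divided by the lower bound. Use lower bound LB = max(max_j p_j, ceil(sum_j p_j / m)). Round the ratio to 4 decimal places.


LPT order: [25, 18, 14, 3]
Machine loads after assignment: [25, 18, 14, 3]
LPT makespan = 25
Lower bound = max(max_job, ceil(total/4)) = max(25, 15) = 25
Ratio = 25 / 25 = 1.0

1.0


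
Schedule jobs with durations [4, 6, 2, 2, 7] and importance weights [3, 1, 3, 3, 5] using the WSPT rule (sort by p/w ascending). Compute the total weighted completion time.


Compute p/w ratios and sort ascending (WSPT): [(2, 3), (2, 3), (4, 3), (7, 5), (6, 1)]
Compute weighted completion times:
  Job (p=2,w=3): C=2, w*C=3*2=6
  Job (p=2,w=3): C=4, w*C=3*4=12
  Job (p=4,w=3): C=8, w*C=3*8=24
  Job (p=7,w=5): C=15, w*C=5*15=75
  Job (p=6,w=1): C=21, w*C=1*21=21
Total weighted completion time = 138

138


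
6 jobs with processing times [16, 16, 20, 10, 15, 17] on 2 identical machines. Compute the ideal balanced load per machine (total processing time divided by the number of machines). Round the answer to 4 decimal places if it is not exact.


Total processing time = 16 + 16 + 20 + 10 + 15 + 17 = 94
Number of machines = 2
Ideal balanced load = 94 / 2 = 47.0

47.0


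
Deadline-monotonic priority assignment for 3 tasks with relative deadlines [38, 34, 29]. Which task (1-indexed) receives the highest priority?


Sort tasks by relative deadline (ascending):
  Task 3: deadline = 29
  Task 2: deadline = 34
  Task 1: deadline = 38
Priority order (highest first): [3, 2, 1]
Highest priority task = 3

3


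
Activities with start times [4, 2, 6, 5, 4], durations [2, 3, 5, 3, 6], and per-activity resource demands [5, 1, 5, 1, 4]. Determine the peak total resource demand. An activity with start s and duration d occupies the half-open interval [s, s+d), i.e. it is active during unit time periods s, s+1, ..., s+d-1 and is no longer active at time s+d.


Each activity i is active on [start_i, start_i + duration_i).
Compute total resource usage per time slot:
  t=0: active resources = [], total = 0
  t=1: active resources = [], total = 0
  t=2: active resources = [1], total = 1
  t=3: active resources = [1], total = 1
  t=4: active resources = [5, 1, 4], total = 10
  t=5: active resources = [5, 1, 4], total = 10
  t=6: active resources = [5, 1, 4], total = 10
  t=7: active resources = [5, 1, 4], total = 10
  t=8: active resources = [5, 4], total = 9
  t=9: active resources = [5, 4], total = 9
  t=10: active resources = [5], total = 5
Peak resource demand = 10

10


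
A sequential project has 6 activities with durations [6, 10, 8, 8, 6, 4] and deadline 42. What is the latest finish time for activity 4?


LF(activity 4) = deadline - sum of successor durations
Successors: activities 5 through 6 with durations [6, 4]
Sum of successor durations = 10
LF = 42 - 10 = 32

32


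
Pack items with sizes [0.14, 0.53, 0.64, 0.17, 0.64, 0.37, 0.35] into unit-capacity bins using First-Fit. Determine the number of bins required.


Place items sequentially using First-Fit:
  Item 0.14 -> new Bin 1
  Item 0.53 -> Bin 1 (now 0.67)
  Item 0.64 -> new Bin 2
  Item 0.17 -> Bin 1 (now 0.84)
  Item 0.64 -> new Bin 3
  Item 0.37 -> new Bin 4
  Item 0.35 -> Bin 2 (now 0.99)
Total bins used = 4

4


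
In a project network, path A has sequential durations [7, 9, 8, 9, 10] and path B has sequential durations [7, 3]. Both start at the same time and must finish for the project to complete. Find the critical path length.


Path A total = 7 + 9 + 8 + 9 + 10 = 43
Path B total = 7 + 3 = 10
Critical path = longest path = max(43, 10) = 43

43


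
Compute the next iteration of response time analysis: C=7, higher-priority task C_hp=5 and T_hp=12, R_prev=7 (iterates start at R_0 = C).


R_next = C + ceil(R_prev / T_hp) * C_hp
ceil(7 / 12) = ceil(0.5833) = 1
Interference = 1 * 5 = 5
R_next = 7 + 5 = 12

12


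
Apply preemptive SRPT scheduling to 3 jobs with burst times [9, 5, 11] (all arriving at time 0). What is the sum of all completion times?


Since all jobs arrive at t=0, SRPT equals SPT ordering.
SPT order: [5, 9, 11]
Completion times:
  Job 1: p=5, C=5
  Job 2: p=9, C=14
  Job 3: p=11, C=25
Total completion time = 5 + 14 + 25 = 44

44


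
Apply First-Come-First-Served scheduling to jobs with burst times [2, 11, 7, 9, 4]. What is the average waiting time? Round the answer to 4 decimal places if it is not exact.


FCFS order (as given): [2, 11, 7, 9, 4]
Waiting times:
  Job 1: wait = 0
  Job 2: wait = 2
  Job 3: wait = 13
  Job 4: wait = 20
  Job 5: wait = 29
Sum of waiting times = 64
Average waiting time = 64/5 = 12.8

12.8


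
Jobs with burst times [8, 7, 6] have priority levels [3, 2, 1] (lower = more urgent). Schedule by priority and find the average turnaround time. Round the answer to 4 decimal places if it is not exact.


Sort by priority (ascending = highest first):
Order: [(1, 6), (2, 7), (3, 8)]
Completion times:
  Priority 1, burst=6, C=6
  Priority 2, burst=7, C=13
  Priority 3, burst=8, C=21
Average turnaround = 40/3 = 13.3333

13.3333


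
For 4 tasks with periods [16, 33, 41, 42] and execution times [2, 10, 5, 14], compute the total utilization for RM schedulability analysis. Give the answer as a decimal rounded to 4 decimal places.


Compute individual utilizations (exact fractions):
  Task 1: C/T = 2/16 = 1/8 (approx. 0.125)
  Task 2: C/T = 10/33 (approx. 0.303)
  Task 3: C/T = 5/41 (approx. 0.122)
  Task 4: C/T = 14/42 = 1/3 (approx. 0.3333)
Total utilization U = 1/8 + 10/33 + 5/41 + 1/3 = 3187/3608
Rounded to 4 decimal places: U = 0.8833
RM (Liu & Layland) bound for 4 tasks = 0.756828; compare with U = 3187/3608 (approx. 0.883315)
bound < U <= 1, so the RM sufficient condition is not met (inconclusive; an exact test such as response-time analysis is needed).

0.8833


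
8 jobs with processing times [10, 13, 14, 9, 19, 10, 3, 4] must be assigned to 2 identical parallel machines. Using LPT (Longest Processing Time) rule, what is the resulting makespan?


Sort jobs in decreasing order (LPT): [19, 14, 13, 10, 10, 9, 4, 3]
Assign each job to the least loaded machine:
  Machine 1: jobs [19, 10, 9, 3], load = 41
  Machine 2: jobs [14, 13, 10, 4], load = 41
Makespan = max load = 41

41


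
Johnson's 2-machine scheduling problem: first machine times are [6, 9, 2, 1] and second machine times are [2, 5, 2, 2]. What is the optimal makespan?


Apply Johnson's rule:
  Group 1 (a <= b): [(4, 1, 2), (3, 2, 2)]
  Group 2 (a > b): [(2, 9, 5), (1, 6, 2)]
Optimal job order: [4, 3, 2, 1]
Schedule:
  Job 4: M1 done at 1, M2 done at 3
  Job 3: M1 done at 3, M2 done at 5
  Job 2: M1 done at 12, M2 done at 17
  Job 1: M1 done at 18, M2 done at 20
Makespan = 20

20


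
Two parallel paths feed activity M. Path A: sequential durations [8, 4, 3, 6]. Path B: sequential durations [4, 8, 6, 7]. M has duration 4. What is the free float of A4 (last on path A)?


ES(A4) = sum of predecessors on chain A = 15
EF(A4) = ES + duration = 15 + 6 = 21
Successor of A4 is M. ES(M) = max(sum(A), sum(B)) = max(21, 25) = 25
Free float = ES(successor) - EF(current) = 25 - 21 = 4

4


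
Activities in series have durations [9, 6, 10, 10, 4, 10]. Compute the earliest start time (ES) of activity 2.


Activity 2 starts after activities 1 through 1 complete.
Predecessor durations: [9]
ES = 9 = 9

9


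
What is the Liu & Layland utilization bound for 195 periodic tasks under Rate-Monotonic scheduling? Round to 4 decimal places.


Compute 2^(1/195) = 1.0035609260
Subtract 1: 1.0035609260 - 1 = 0.0035609260
Multiply by n: 195 * 0.0035609260 = 0.6943805700
Round to 4 dp: 0.6944

0.6944


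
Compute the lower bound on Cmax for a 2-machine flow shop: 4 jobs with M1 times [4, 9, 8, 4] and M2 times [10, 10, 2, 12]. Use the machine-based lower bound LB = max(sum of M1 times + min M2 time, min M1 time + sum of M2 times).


LB1 = sum(M1 times) + min(M2 times) = 25 + 2 = 27
LB2 = min(M1 times) + sum(M2 times) = 4 + 34 = 38
Lower bound = max(LB1, LB2) = max(27, 38) = 38

38


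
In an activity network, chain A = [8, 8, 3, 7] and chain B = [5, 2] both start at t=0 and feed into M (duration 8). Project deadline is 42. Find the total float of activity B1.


Forward pass: ES(B1) = sum of predecessors on chain B = 0
EF = ES + duration = 0 + 5 = 5
Backward pass: LF(M) = deadline = 42; LS(M) = 42 - 8 = 34
LF(B1) = LS(M) - sum(successors on chain B) = 34 - 2 = 32
LS = LF - duration = 32 - 5 = 27
Total float = LS - ES = 27 - 0 = 27

27


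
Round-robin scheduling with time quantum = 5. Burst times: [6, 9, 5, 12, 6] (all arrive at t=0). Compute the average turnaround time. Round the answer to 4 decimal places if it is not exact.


Time quantum = 5
Execution trace:
  J1 runs 5 units, time = 5
  J2 runs 5 units, time = 10
  J3 runs 5 units, time = 15
  J4 runs 5 units, time = 20
  J5 runs 5 units, time = 25
  J1 runs 1 units, time = 26
  J2 runs 4 units, time = 30
  J4 runs 5 units, time = 35
  J5 runs 1 units, time = 36
  J4 runs 2 units, time = 38
Finish times: [26, 30, 15, 38, 36]
Average turnaround = 145/5 = 29.0

29.0


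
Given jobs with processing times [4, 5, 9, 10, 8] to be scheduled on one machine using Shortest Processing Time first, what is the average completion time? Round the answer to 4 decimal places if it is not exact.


Sort jobs by processing time (SPT order): [4, 5, 8, 9, 10]
Compute completion times sequentially:
  Job 1: processing = 4, completes at 4
  Job 2: processing = 5, completes at 9
  Job 3: processing = 8, completes at 17
  Job 4: processing = 9, completes at 26
  Job 5: processing = 10, completes at 36
Sum of completion times = 92
Average completion time = 92/5 = 18.4

18.4


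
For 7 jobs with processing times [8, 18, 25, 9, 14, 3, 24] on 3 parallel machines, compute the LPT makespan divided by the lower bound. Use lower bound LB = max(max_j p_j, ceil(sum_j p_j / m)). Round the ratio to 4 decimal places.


LPT order: [25, 24, 18, 14, 9, 8, 3]
Machine loads after assignment: [33, 33, 35]
LPT makespan = 35
Lower bound = max(max_job, ceil(total/3)) = max(25, 34) = 34
Ratio = 35 / 34 = 1.0294

1.0294


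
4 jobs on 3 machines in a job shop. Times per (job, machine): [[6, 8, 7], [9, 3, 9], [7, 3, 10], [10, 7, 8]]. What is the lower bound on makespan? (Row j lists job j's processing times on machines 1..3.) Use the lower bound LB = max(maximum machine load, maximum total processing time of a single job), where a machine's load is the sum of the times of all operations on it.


Machine loads:
  Machine 1: 6 + 9 + 7 + 10 = 32
  Machine 2: 8 + 3 + 3 + 7 = 21
  Machine 3: 7 + 9 + 10 + 8 = 34
Max machine load = 34
Job totals:
  Job 1: 21
  Job 2: 21
  Job 3: 20
  Job 4: 25
Max job total = 25
Lower bound = max(34, 25) = 34

34


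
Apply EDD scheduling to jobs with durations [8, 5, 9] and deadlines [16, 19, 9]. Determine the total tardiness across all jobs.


Sort by due date (EDD order): [(9, 9), (8, 16), (5, 19)]
Compute completion times and tardiness:
  Job 1: p=9, d=9, C=9, tardiness=max(0,9-9)=0
  Job 2: p=8, d=16, C=17, tardiness=max(0,17-16)=1
  Job 3: p=5, d=19, C=22, tardiness=max(0,22-19)=3
Total tardiness = 4

4


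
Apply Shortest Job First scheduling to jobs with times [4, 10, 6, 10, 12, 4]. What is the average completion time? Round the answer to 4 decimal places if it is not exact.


SJF order (ascending): [4, 4, 6, 10, 10, 12]
Completion times:
  Job 1: burst=4, C=4
  Job 2: burst=4, C=8
  Job 3: burst=6, C=14
  Job 4: burst=10, C=24
  Job 5: burst=10, C=34
  Job 6: burst=12, C=46
Average completion = 130/6 = 21.6667

21.6667


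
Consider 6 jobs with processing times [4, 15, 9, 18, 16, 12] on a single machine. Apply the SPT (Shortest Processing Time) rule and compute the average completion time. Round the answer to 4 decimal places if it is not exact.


Sort jobs by processing time (SPT order): [4, 9, 12, 15, 16, 18]
Compute completion times sequentially:
  Job 1: processing = 4, completes at 4
  Job 2: processing = 9, completes at 13
  Job 3: processing = 12, completes at 25
  Job 4: processing = 15, completes at 40
  Job 5: processing = 16, completes at 56
  Job 6: processing = 18, completes at 74
Sum of completion times = 212
Average completion time = 212/6 = 35.3333

35.3333


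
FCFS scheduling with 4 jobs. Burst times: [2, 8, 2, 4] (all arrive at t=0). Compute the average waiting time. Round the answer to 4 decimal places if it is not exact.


FCFS order (as given): [2, 8, 2, 4]
Waiting times:
  Job 1: wait = 0
  Job 2: wait = 2
  Job 3: wait = 10
  Job 4: wait = 12
Sum of waiting times = 24
Average waiting time = 24/4 = 6.0

6.0


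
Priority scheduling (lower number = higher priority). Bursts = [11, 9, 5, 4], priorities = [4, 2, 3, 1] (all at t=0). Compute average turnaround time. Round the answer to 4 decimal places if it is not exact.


Sort by priority (ascending = highest first):
Order: [(1, 4), (2, 9), (3, 5), (4, 11)]
Completion times:
  Priority 1, burst=4, C=4
  Priority 2, burst=9, C=13
  Priority 3, burst=5, C=18
  Priority 4, burst=11, C=29
Average turnaround = 64/4 = 16.0

16.0


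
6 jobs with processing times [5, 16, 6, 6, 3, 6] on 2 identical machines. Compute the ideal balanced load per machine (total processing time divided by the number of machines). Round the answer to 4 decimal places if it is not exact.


Total processing time = 5 + 16 + 6 + 6 + 3 + 6 = 42
Number of machines = 2
Ideal balanced load = 42 / 2 = 21.0

21.0


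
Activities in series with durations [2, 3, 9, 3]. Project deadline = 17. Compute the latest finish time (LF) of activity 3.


LF(activity 3) = deadline - sum of successor durations
Successors: activities 4 through 4 with durations [3]
Sum of successor durations = 3
LF = 17 - 3 = 14

14


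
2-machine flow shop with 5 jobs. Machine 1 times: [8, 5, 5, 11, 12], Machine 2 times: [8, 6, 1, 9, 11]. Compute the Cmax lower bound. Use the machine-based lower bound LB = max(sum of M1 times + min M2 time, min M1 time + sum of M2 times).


LB1 = sum(M1 times) + min(M2 times) = 41 + 1 = 42
LB2 = min(M1 times) + sum(M2 times) = 5 + 35 = 40
Lower bound = max(LB1, LB2) = max(42, 40) = 42

42


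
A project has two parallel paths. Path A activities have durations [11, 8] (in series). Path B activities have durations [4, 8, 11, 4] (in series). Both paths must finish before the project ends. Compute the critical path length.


Path A total = 11 + 8 = 19
Path B total = 4 + 8 + 11 + 4 = 27
Critical path = longest path = max(19, 27) = 27

27


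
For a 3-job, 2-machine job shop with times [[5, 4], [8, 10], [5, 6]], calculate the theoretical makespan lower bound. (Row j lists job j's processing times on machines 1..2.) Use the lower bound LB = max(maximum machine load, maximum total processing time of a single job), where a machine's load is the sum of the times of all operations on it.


Machine loads:
  Machine 1: 5 + 8 + 5 = 18
  Machine 2: 4 + 10 + 6 = 20
Max machine load = 20
Job totals:
  Job 1: 9
  Job 2: 18
  Job 3: 11
Max job total = 18
Lower bound = max(20, 18) = 20

20


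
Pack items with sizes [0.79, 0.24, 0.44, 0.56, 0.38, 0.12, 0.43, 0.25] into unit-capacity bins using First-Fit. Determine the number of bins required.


Place items sequentially using First-Fit:
  Item 0.79 -> new Bin 1
  Item 0.24 -> new Bin 2
  Item 0.44 -> Bin 2 (now 0.68)
  Item 0.56 -> new Bin 3
  Item 0.38 -> Bin 3 (now 0.94)
  Item 0.12 -> Bin 1 (now 0.91)
  Item 0.43 -> new Bin 4
  Item 0.25 -> Bin 2 (now 0.93)
Total bins used = 4

4


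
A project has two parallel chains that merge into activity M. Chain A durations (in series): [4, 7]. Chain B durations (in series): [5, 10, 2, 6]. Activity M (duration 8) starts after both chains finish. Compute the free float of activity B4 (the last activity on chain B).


ES(B4) = sum of predecessors on chain B = 17
EF(B4) = ES + duration = 17 + 6 = 23
Successor of B4 is M. ES(M) = max(sum(A), sum(B)) = max(11, 23) = 23
Free float = ES(successor) - EF(current) = 23 - 23 = 0

0


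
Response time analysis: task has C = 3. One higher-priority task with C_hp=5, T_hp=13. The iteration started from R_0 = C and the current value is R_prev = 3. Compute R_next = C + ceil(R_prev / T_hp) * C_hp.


R_next = C + ceil(R_prev / T_hp) * C_hp
ceil(3 / 13) = ceil(0.2308) = 1
Interference = 1 * 5 = 5
R_next = 3 + 5 = 8

8


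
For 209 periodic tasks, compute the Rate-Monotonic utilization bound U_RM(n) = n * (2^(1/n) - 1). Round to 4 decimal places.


Compute 2^(1/209) = 1.0033219993
Subtract 1: 1.0033219993 - 1 = 0.0033219993
Multiply by n: 209 * 0.0033219993 = 0.6942978537
Round to 4 dp: 0.6943

0.6943


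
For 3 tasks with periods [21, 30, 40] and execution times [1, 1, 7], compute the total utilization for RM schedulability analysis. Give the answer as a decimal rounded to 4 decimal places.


Compute individual utilizations (exact fractions):
  Task 1: C/T = 1/21 (approx. 0.0476)
  Task 2: C/T = 1/30 (approx. 0.0333)
  Task 3: C/T = 7/40 (approx. 0.175)
Total utilization U = 1/21 + 1/30 + 7/40 = 43/168
Rounded to 4 decimal places: U = 0.2560
RM (Liu & Layland) bound for 3 tasks = 0.779763; compare with U = 43/168 (approx. 0.255952)
U <= bound, so schedulable by RM sufficient condition.

0.2560


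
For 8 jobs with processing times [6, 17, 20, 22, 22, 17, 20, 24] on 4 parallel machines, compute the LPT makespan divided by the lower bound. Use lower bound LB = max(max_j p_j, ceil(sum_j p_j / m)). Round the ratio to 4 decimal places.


LPT order: [24, 22, 22, 20, 20, 17, 17, 6]
Machine loads after assignment: [30, 39, 39, 40]
LPT makespan = 40
Lower bound = max(max_job, ceil(total/4)) = max(24, 37) = 37
Ratio = 40 / 37 = 1.0811

1.0811


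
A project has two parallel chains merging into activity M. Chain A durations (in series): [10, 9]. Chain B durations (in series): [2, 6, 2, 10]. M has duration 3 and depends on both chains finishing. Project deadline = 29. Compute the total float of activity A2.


Forward pass: ES(A2) = sum of predecessors on chain A = 10
EF = ES + duration = 10 + 9 = 19
Backward pass: LF(M) = deadline = 29; LS(M) = 29 - 3 = 26
LF(A2) = LS(M) - sum(successors on chain A) = 26 - 0 = 26
LS = LF - duration = 26 - 9 = 17
Total float = LS - ES = 17 - 10 = 7

7


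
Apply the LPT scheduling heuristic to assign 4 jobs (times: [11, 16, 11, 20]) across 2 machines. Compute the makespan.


Sort jobs in decreasing order (LPT): [20, 16, 11, 11]
Assign each job to the least loaded machine:
  Machine 1: jobs [20, 11], load = 31
  Machine 2: jobs [16, 11], load = 27
Makespan = max load = 31

31


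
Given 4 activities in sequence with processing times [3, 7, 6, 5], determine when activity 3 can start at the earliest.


Activity 3 starts after activities 1 through 2 complete.
Predecessor durations: [3, 7]
ES = 3 + 7 = 10

10


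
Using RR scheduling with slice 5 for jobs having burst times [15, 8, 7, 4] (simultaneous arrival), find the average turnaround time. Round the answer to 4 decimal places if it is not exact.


Time quantum = 5
Execution trace:
  J1 runs 5 units, time = 5
  J2 runs 5 units, time = 10
  J3 runs 5 units, time = 15
  J4 runs 4 units, time = 19
  J1 runs 5 units, time = 24
  J2 runs 3 units, time = 27
  J3 runs 2 units, time = 29
  J1 runs 5 units, time = 34
Finish times: [34, 27, 29, 19]
Average turnaround = 109/4 = 27.25

27.25


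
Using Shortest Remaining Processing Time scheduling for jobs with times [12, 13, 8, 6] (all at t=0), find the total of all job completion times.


Since all jobs arrive at t=0, SRPT equals SPT ordering.
SPT order: [6, 8, 12, 13]
Completion times:
  Job 1: p=6, C=6
  Job 2: p=8, C=14
  Job 3: p=12, C=26
  Job 4: p=13, C=39
Total completion time = 6 + 14 + 26 + 39 = 85

85


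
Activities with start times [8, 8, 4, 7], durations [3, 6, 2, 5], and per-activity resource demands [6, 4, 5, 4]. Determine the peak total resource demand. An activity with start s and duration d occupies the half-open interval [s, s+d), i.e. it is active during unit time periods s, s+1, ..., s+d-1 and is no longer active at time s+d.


Each activity i is active on [start_i, start_i + duration_i).
Compute total resource usage per time slot:
  t=0: active resources = [], total = 0
  t=1: active resources = [], total = 0
  t=2: active resources = [], total = 0
  t=3: active resources = [], total = 0
  t=4: active resources = [5], total = 5
  t=5: active resources = [5], total = 5
  t=6: active resources = [], total = 0
  t=7: active resources = [4], total = 4
  t=8: active resources = [6, 4, 4], total = 14
  t=9: active resources = [6, 4, 4], total = 14
  t=10: active resources = [6, 4, 4], total = 14
  t=11: active resources = [4, 4], total = 8
  t=12: active resources = [4], total = 4
  t=13: active resources = [4], total = 4
Peak resource demand = 14

14
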